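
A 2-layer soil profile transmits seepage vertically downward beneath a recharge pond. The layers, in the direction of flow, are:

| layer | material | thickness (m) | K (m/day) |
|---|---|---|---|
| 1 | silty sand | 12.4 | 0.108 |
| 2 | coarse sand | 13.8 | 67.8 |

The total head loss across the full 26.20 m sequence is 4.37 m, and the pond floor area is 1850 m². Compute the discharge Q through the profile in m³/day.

Flow is perpendicular to layering, so the layers act in series and the equivalent K is the thickness-weighted harmonic mean.
Total thickness L = 12.4 + 13.8 = 26.20 m.
Σ(b_i/K_i) = 12.4/0.108 + 13.8/67.8 = 115.0 d.
K_eq = L / Σ(b_i/K_i) = 26.20 / 115.0 = 0.2278 m/day.
Q = K_eq · A · (Δh/L) = 0.2278 × 1850 × (4.37/26.20) = 70.29 m³/day.

70.3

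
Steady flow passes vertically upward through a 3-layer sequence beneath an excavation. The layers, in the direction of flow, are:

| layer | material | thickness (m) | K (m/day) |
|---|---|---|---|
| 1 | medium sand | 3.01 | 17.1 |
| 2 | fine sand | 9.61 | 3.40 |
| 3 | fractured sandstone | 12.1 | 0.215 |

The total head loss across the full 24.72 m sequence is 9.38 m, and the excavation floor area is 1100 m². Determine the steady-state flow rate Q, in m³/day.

Flow is perpendicular to layering, so the layers act in series and the equivalent K is the thickness-weighted harmonic mean.
Total thickness L = 3.01 + 9.61 + 12.1 = 24.72 m.
Σ(b_i/K_i) = 3.01/17.1 + 9.61/3.40 + 12.1/0.215 = 59.28 d.
K_eq = L / Σ(b_i/K_i) = 24.72 / 59.28 = 0.4170 m/day.
Q = K_eq · A · (Δh/L) = 0.4170 × 1100 × (9.38/24.72) = 174.1 m³/day.

174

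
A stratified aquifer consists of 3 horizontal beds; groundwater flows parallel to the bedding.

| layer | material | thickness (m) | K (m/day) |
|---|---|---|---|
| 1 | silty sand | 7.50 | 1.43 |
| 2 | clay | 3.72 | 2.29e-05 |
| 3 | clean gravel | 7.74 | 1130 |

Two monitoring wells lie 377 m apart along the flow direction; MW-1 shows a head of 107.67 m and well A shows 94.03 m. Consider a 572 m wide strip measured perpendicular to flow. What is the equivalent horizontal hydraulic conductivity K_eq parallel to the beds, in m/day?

462

Flow is parallel to layering, so each bed carries its own Darcy discharge and the transmissivities add.
Σ(K_i·b_i) = 1.43×7.50 + 2.29e-05×3.72 + 1130×7.74 = 8757 m²/day.
Total thickness b = 18.96 m, so K_eq = Σ(K_i·b_i)/b = 461.9 m/day.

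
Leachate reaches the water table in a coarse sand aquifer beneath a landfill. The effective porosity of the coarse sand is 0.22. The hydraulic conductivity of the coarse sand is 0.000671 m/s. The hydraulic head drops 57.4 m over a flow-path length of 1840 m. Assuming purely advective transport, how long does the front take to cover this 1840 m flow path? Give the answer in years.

Convert K: 0.000671 m/s × 86400 = 57.97 m/day.
Hydraulic gradient i = Δh / L = 57.4 / 1840 = 0.03120.
Darcy flux q = K · i = 57.97 × 0.03120 = 1.809 m/day.
Seepage velocity v = q / n_e = 1.809 / 0.22 = 8.221 m/day.
Travel time t = L / v = 1840 / 8.221 = 223.8 days = 0.6128 years.

0.613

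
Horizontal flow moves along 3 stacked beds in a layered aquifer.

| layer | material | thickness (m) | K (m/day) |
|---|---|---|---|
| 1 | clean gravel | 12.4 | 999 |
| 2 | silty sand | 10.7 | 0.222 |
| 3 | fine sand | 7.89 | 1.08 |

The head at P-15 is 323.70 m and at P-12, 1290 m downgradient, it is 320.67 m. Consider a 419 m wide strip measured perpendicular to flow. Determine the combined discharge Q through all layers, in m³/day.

Flow is parallel to layering, so each bed carries its own Darcy discharge and the transmissivities add.
Σ(K_i·b_i) = 999×12.4 + 0.222×10.7 + 1.08×7.89 = 12398 m²/day.
Hydraulic gradient i = (323.70 − 320.67) / 1290 = 3.03 / 1290 = 0.002349.
Q = Σ(K_i·b_i) · W · i = 12398 × 419 × 0.002349 = 12202 m³/day.

12200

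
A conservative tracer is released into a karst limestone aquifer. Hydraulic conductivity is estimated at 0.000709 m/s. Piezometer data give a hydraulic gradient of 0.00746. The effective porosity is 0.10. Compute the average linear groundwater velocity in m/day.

4.57

Convert K: 0.000709 m/s × 86400 = 61.26 m/day.
Hydraulic gradient i = 0.00746.
Darcy flux q = K · i = 61.26 × 0.007460 = 0.4570 m/day.
Seepage velocity v = q / n_e = 0.4570 / 0.10 = 4.570 m/day.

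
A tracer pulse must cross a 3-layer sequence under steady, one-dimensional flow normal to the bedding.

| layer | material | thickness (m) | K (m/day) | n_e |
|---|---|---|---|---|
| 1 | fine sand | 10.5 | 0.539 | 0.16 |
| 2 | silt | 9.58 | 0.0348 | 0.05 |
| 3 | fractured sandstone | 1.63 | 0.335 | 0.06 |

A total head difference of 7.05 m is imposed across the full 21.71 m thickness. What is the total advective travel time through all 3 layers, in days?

With flow normal to the layers, continuity requires the same specific discharge q through every layer.
Σ(b_i/K_i) = 10.5/0.539 + 9.58/0.0348 + 1.63/0.335 = 299.6 d.
q = Δh / Σ(b_i/K_i) = 7.05 / 299.6 = 0.02353 m/day.
In each layer the seepage velocity is v_i = q/n_i, so the layer transit time is t_i = b_i·n_i / q:
  layer 1 (fine sand): t_1 = 10.5 × 0.16 / 0.02353 = 71.40 d
  layer 2 (silt): t_2 = 9.58 × 0.05 / 0.02353 = 20.36 d
  layer 3 (fractured sandstone): t_3 = 1.63 × 0.06 / 0.02353 = 4.157 d
Total t = Σ t_i = 95.92 days.

95.9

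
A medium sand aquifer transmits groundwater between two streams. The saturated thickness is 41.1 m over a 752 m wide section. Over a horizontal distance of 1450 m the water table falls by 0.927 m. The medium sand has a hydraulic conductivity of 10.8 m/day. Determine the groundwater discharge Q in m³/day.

Cross-sectional area A = 752 × 41.1 = 30907 m².
Hydraulic gradient i = Δh / L = 0.927 / 1450 = 0.0006393.
Darcy's law: Q = K · A · i = 10.80 × 30907 × 0.0006393 = 213.4 m³/day.

213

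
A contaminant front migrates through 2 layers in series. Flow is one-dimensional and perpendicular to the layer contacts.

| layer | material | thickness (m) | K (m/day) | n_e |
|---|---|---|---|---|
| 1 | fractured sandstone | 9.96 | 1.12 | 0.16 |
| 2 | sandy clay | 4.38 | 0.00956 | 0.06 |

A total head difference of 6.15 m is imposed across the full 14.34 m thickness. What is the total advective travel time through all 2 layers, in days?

141

With flow normal to the layers, continuity requires the same specific discharge q through every layer.
Σ(b_i/K_i) = 9.96/1.12 + 4.38/0.00956 = 467.1 d.
q = Δh / Σ(b_i/K_i) = 6.15 / 467.1 = 0.01317 m/day.
In each layer the seepage velocity is v_i = q/n_i, so the layer transit time is t_i = b_i·n_i / q:
  layer 1 (fractured sandstone): t_1 = 9.96 × 0.16 / 0.01317 = 121.0 d
  layer 2 (sandy clay): t_2 = 4.38 × 0.06 / 0.01317 = 19.96 d
Total t = Σ t_i = 141.0 days.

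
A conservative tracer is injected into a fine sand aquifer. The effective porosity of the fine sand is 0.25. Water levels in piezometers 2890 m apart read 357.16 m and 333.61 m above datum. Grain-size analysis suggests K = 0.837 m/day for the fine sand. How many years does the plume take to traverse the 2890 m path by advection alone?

290

Hydraulic gradient i = (357.16 − 333.61) / 2890 = 23.55 / 2890 = 0.008149.
Darcy flux q = K · i = 0.8370 × 0.008149 = 0.006821 m/day.
Seepage velocity v = q / n_e = 0.006821 / 0.25 = 0.02728 m/day.
Travel time t = L / v = 2890 / 0.02728 = 1.059e+05 days = 290.0 years.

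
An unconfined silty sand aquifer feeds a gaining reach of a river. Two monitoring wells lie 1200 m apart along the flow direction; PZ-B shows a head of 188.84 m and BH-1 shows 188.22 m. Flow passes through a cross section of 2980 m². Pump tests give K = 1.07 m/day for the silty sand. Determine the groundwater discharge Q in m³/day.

Hydraulic gradient i = (188.84 − 188.22) / 1200 = 0.62 / 1200 = 0.0005167.
Darcy's law: Q = K · A · i = 1.070 × 2980 × 0.0005167 = 1.647 m³/day.

1.65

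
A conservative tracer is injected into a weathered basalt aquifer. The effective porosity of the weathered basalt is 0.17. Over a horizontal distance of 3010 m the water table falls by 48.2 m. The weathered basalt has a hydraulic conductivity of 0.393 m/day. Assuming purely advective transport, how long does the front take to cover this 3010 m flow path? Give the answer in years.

223

Hydraulic gradient i = Δh / L = 48.2 / 3010 = 0.01601.
Darcy flux q = K · i = 0.3930 × 0.01601 = 0.006293 m/day.
Seepage velocity v = q / n_e = 0.006293 / 0.17 = 0.03702 m/day.
Travel time t = L / v = 3010 / 0.03702 = 81310 days = 222.6 years.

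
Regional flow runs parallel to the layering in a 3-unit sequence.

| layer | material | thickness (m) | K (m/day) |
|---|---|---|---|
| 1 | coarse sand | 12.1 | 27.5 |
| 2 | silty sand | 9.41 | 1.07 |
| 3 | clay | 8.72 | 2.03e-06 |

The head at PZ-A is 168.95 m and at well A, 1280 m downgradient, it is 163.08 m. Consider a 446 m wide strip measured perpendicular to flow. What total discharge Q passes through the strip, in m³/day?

701

Flow is parallel to layering, so each bed carries its own Darcy discharge and the transmissivities add.
Σ(K_i·b_i) = 27.5×12.1 + 1.07×9.41 + 2.03e-06×8.72 = 342.8 m²/day.
Hydraulic gradient i = (168.95 − 163.08) / 1280 = 5.87 / 1280 = 0.004586.
Q = Σ(K_i·b_i) · W · i = 342.8 × 446 × 0.004586 = 701.2 m³/day.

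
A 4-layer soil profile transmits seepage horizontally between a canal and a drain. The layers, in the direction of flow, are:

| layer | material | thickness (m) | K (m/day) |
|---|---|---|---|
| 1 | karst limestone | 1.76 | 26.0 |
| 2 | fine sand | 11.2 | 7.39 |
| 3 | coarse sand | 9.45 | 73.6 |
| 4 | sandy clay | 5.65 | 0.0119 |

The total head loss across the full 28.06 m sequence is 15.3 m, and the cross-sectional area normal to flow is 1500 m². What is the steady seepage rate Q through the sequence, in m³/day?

48.2

Flow is perpendicular to layering, so the layers act in series and the equivalent K is the thickness-weighted harmonic mean.
Total thickness L = 1.76 + 11.2 + 9.45 + 5.65 = 28.06 m.
Σ(b_i/K_i) = 1.76/26.0 + 11.2/7.39 + 9.45/73.6 + 5.65/0.0119 = 476.5 d.
K_eq = L / Σ(b_i/K_i) = 28.06 / 476.5 = 0.05889 m/day.
Q = K_eq · A · (Δh/L) = 0.05889 × 1500 × (15.3/28.06) = 48.16 m³/day.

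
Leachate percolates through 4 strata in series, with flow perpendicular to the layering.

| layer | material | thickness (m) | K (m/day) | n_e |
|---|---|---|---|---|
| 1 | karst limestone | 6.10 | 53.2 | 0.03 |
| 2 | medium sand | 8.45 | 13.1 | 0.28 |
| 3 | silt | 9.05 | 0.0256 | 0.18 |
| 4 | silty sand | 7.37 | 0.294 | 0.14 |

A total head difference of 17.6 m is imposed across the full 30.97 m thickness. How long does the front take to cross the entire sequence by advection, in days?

112

With flow normal to the layers, continuity requires the same specific discharge q through every layer.
Σ(b_i/K_i) = 6.10/53.2 + 8.45/13.1 + 9.05/0.0256 + 7.37/0.294 = 379.3 d.
q = Δh / Σ(b_i/K_i) = 17.6 / 379.3 = 0.04640 m/day.
In each layer the seepage velocity is v_i = q/n_i, so the layer transit time is t_i = b_i·n_i / q:
  layer 1 (karst limestone): t_1 = 6.10 × 0.03 / 0.04640 = 3.944 d
  layer 2 (medium sand): t_2 = 8.45 × 0.28 / 0.04640 = 51.00 d
  layer 3 (silt): t_3 = 9.05 × 0.18 / 0.04640 = 35.11 d
  layer 4 (silty sand): t_4 = 7.37 × 0.14 / 0.04640 = 22.24 d
Total t = Σ t_i = 112.3 days.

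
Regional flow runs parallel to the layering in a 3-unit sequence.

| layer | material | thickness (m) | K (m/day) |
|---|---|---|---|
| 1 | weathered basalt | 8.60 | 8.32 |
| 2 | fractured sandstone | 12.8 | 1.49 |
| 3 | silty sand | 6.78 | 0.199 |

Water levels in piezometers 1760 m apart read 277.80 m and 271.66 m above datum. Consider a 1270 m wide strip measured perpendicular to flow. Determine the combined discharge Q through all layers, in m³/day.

Flow is parallel to layering, so each bed carries its own Darcy discharge and the transmissivities add.
Σ(K_i·b_i) = 8.32×8.60 + 1.49×12.8 + 0.199×6.78 = 91.97 m²/day.
Hydraulic gradient i = (277.80 − 271.66) / 1760 = 6.14 / 1760 = 0.003489.
Q = Σ(K_i·b_i) · W · i = 91.97 × 1270 × 0.003489 = 407.5 m³/day.

407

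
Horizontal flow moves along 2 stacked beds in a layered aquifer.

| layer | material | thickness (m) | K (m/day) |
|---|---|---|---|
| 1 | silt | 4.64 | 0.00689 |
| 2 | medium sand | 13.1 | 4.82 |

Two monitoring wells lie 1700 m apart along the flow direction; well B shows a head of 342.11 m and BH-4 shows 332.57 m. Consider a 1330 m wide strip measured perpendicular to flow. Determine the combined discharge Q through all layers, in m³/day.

472

Flow is parallel to layering, so each bed carries its own Darcy discharge and the transmissivities add.
Σ(K_i·b_i) = 0.00689×4.64 + 4.82×13.1 = 63.17 m²/day.
Hydraulic gradient i = (342.11 − 332.57) / 1700 = 9.54 / 1700 = 0.005612.
Q = Σ(K_i·b_i) · W · i = 63.17 × 1330 × 0.005612 = 471.5 m³/day.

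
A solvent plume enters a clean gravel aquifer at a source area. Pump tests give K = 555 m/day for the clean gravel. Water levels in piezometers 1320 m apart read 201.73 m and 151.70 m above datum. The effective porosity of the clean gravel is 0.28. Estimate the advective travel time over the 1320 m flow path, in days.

17.6

Hydraulic gradient i = (201.73 − 151.70) / 1320 = 50.03 / 1320 = 0.03790.
Darcy flux q = K · i = 555.0 × 0.03790 = 21.04 m/day.
Seepage velocity v = q / n_e = 21.04 / 0.28 = 75.13 m/day.
Travel time t = L / v = 1320 / 75.13 = 17.57 days.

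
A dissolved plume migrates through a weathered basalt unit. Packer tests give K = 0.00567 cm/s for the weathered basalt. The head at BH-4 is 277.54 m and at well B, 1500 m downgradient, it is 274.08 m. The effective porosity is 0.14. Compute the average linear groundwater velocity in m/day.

Convert K: 0.00567 cm/s × 864 = 4.899 m/day.
Hydraulic gradient i = (277.54 − 274.08) / 1500 = 3.46 / 1500 = 0.002307.
Darcy flux q = K · i = 4.899 × 0.002307 = 0.01130 m/day.
Seepage velocity v = q / n_e = 0.01130 / 0.14 = 0.08071 m/day.

0.0807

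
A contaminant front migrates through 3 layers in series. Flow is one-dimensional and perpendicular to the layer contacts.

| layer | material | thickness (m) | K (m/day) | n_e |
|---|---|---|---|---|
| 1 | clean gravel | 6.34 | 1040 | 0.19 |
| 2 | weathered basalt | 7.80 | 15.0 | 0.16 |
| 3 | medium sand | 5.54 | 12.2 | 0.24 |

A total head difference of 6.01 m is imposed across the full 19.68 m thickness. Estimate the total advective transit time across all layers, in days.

0.617

With flow normal to the layers, continuity requires the same specific discharge q through every layer.
Σ(b_i/K_i) = 6.34/1040 + 7.80/15.0 + 5.54/12.2 = 0.9802 d.
q = Δh / Σ(b_i/K_i) = 6.01 / 0.9802 = 6.131 m/day.
In each layer the seepage velocity is v_i = q/n_i, so the layer transit time is t_i = b_i·n_i / q:
  layer 1 (clean gravel): t_1 = 6.34 × 0.19 / 6.131 = 0.1965 d
  layer 2 (weathered basalt): t_2 = 7.80 × 0.16 / 6.131 = 0.2035 d
  layer 3 (medium sand): t_3 = 5.54 × 0.24 / 6.131 = 0.2168 d
Total t = Σ t_i = 0.6169 days.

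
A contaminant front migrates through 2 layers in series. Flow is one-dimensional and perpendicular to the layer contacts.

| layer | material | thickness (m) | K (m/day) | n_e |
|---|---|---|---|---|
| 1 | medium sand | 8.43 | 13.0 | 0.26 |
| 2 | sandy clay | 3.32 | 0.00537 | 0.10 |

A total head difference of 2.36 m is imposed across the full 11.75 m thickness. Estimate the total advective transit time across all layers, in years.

With flow normal to the layers, continuity requires the same specific discharge q through every layer.
Σ(b_i/K_i) = 8.43/13.0 + 3.32/0.00537 = 618.9 d.
q = Δh / Σ(b_i/K_i) = 2.36 / 618.9 = 0.003813 m/day.
In each layer the seepage velocity is v_i = q/n_i, so the layer transit time is t_i = b_i·n_i / q:
  layer 1 (medium sand): t_1 = 8.43 × 0.26 / 0.003813 = 574.8 d
  layer 2 (sandy clay): t_2 = 3.32 × 0.10 / 0.003813 = 87.07 d
Total t = Σ t_i = 661.9 days = 1.812 years.

1.81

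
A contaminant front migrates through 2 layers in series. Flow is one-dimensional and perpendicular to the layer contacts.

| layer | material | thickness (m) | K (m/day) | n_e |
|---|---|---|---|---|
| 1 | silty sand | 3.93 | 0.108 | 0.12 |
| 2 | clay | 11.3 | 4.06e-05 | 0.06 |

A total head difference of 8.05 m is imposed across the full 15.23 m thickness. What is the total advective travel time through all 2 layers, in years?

109

With flow normal to the layers, continuity requires the same specific discharge q through every layer.
Σ(b_i/K_i) = 3.93/0.108 + 11.3/4.06e-05 = 2.784e+05 d.
q = Δh / Σ(b_i/K_i) = 8.05 / 2.784e+05 = 2.892e-05 m/day.
In each layer the seepage velocity is v_i = q/n_i, so the layer transit time is t_i = b_i·n_i / q:
  layer 1 (silty sand): t_1 = 3.93 × 0.12 / 2.892e-05 = 16307 d
  layer 2 (clay): t_2 = 11.3 × 0.06 / 2.892e-05 = 23445 d
Total t = Σ t_i = 39752 days = 108.8 years.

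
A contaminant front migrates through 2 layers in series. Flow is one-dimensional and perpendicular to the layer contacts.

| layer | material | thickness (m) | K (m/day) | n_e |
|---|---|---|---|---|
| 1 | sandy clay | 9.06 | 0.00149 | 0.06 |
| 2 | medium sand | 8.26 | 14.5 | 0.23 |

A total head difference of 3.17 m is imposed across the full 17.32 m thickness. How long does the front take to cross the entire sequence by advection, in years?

12.8

With flow normal to the layers, continuity requires the same specific discharge q through every layer.
Σ(b_i/K_i) = 9.06/0.00149 + 8.26/14.5 = 6081 d.
q = Δh / Σ(b_i/K_i) = 3.17 / 6081 = 0.0005213 m/day.
In each layer the seepage velocity is v_i = q/n_i, so the layer transit time is t_i = b_i·n_i / q:
  layer 1 (sandy clay): t_1 = 9.06 × 0.06 / 0.0005213 = 1043 d
  layer 2 (medium sand): t_2 = 8.26 × 0.23 / 0.0005213 = 3644 d
Total t = Σ t_i = 4687 days = 12.83 years.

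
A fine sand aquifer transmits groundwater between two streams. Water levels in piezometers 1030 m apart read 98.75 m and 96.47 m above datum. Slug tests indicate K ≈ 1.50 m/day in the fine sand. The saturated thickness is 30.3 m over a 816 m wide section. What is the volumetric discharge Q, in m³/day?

Cross-sectional area A = 816 × 30.3 = 24725 m².
Hydraulic gradient i = (98.75 − 96.47) / 1030 = 2.28 / 1030 = 0.002214.
Darcy's law: Q = K · A · i = 1.500 × 24725 × 0.002214 = 82.10 m³/day.

82.1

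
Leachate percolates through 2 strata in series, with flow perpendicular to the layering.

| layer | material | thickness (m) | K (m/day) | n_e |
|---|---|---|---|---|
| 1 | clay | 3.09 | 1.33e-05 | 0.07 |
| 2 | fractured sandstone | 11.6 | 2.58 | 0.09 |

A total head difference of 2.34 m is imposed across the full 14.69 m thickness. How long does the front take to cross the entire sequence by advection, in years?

With flow normal to the layers, continuity requires the same specific discharge q through every layer.
Σ(b_i/K_i) = 3.09/1.33e-05 + 11.6/2.58 = 2.323e+05 d.
q = Δh / Σ(b_i/K_i) = 2.34 / 2.323e+05 = 1.007e-05 m/day.
In each layer the seepage velocity is v_i = q/n_i, so the layer transit time is t_i = b_i·n_i / q:
  layer 1 (clay): t_1 = 3.09 × 0.07 / 1.007e-05 = 21476 d
  layer 2 (fractured sandstone): t_2 = 11.6 × 0.09 / 1.007e-05 = 1.037e+05 d
Total t = Σ t_i = 1.251e+05 days = 342.6 years.

343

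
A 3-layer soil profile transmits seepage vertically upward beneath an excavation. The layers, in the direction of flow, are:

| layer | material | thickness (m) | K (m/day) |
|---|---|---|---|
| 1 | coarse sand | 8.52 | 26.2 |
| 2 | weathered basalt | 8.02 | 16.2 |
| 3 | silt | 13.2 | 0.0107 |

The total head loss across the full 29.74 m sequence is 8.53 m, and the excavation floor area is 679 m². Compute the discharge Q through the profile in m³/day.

4.69

Flow is perpendicular to layering, so the layers act in series and the equivalent K is the thickness-weighted harmonic mean.
Total thickness L = 8.52 + 8.02 + 13.2 = 29.74 m.
Σ(b_i/K_i) = 8.52/26.2 + 8.02/16.2 + 13.2/0.0107 = 1234 d.
K_eq = L / Σ(b_i/K_i) = 29.74 / 1234 = 0.02409 m/day.
Q = K_eq · A · (Δh/L) = 0.02409 × 679 × (8.53/29.74) = 4.692 m³/day.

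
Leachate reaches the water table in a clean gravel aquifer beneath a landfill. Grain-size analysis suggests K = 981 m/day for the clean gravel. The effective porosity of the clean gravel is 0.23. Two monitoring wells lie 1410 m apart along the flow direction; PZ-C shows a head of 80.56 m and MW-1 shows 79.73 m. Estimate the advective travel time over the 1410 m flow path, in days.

Hydraulic gradient i = (80.56 − 79.73) / 1410 = 0.83 / 1410 = 0.0005887.
Darcy flux q = K · i = 981.0 × 0.0005887 = 0.5775 m/day.
Seepage velocity v = q / n_e = 0.5775 / 0.23 = 2.511 m/day.
Travel time t = L / v = 1410 / 2.511 = 561.6 days.

562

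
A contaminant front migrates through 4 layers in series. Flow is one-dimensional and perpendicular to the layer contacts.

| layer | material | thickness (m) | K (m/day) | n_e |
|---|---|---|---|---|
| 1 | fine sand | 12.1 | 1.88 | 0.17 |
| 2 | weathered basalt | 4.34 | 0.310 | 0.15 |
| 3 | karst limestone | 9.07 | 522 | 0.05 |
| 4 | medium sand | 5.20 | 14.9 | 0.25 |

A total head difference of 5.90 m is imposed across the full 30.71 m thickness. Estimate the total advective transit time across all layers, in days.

With flow normal to the layers, continuity requires the same specific discharge q through every layer.
Σ(b_i/K_i) = 12.1/1.88 + 4.34/0.310 + 9.07/522 + 5.20/14.9 = 20.80 d.
q = Δh / Σ(b_i/K_i) = 5.90 / 20.80 = 0.2836 m/day.
In each layer the seepage velocity is v_i = q/n_i, so the layer transit time is t_i = b_i·n_i / q:
  layer 1 (fine sand): t_1 = 12.1 × 0.17 / 0.2836 = 7.253 d
  layer 2 (weathered basalt): t_2 = 4.34 × 0.15 / 0.2836 = 2.295 d
  layer 3 (karst limestone): t_3 = 9.07 × 0.05 / 0.2836 = 1.599 d
  layer 4 (medium sand): t_4 = 5.20 × 0.25 / 0.2836 = 4.584 d
Total t = Σ t_i = 15.73 days.

15.7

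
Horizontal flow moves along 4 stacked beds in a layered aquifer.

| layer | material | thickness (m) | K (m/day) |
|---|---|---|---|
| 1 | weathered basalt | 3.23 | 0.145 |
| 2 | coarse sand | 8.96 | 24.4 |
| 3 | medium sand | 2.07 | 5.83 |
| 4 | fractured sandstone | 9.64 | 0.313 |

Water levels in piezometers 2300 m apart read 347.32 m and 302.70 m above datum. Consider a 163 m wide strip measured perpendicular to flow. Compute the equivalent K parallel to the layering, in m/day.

Flow is parallel to layering, so each bed carries its own Darcy discharge and the transmissivities add.
Σ(K_i·b_i) = 0.145×3.23 + 24.4×8.96 + 5.83×2.07 + 0.313×9.64 = 234.2 m²/day.
Total thickness b = 23.90 m, so K_eq = Σ(K_i·b_i)/b = 9.798 m/day.

9.80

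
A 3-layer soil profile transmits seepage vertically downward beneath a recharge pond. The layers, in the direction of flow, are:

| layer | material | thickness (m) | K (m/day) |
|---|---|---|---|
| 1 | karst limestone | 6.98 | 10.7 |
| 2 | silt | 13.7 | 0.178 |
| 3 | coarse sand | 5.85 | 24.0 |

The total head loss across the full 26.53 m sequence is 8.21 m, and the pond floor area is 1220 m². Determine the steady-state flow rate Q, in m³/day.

129

Flow is perpendicular to layering, so the layers act in series and the equivalent K is the thickness-weighted harmonic mean.
Total thickness L = 6.98 + 13.7 + 5.85 = 26.53 m.
Σ(b_i/K_i) = 6.98/10.7 + 13.7/0.178 + 5.85/24.0 = 77.86 d.
K_eq = L / Σ(b_i/K_i) = 26.53 / 77.86 = 0.3407 m/day.
Q = K_eq · A · (Δh/L) = 0.3407 × 1220 × (8.21/26.53) = 128.6 m³/day.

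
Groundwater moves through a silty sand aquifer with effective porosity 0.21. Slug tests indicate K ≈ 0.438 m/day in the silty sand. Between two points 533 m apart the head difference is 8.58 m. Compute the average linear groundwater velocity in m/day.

Hydraulic gradient i = Δh / L = 8.58 / 533 = 0.01610.
Darcy flux q = K · i = 0.4380 × 0.01610 = 0.007051 m/day.
Seepage velocity v = q / n_e = 0.007051 / 0.21 = 0.03357 m/day.

0.0336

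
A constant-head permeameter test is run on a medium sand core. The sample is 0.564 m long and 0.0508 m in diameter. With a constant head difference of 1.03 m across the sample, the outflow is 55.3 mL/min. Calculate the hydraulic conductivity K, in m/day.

Cross-sectional area A = π·(d/2)² = π × (0.0508/2)² = 0.002027 m².
Convert discharge: 55.3 mL/min = 9.217e-07 m³/s.
Darcy's law rearranged: K = Q·L / (A·Δh) = 9.217e-07 × 0.564 / (0.002027 × 1.03) = 0.0002490 m/s = 21.51 m/day.

21.5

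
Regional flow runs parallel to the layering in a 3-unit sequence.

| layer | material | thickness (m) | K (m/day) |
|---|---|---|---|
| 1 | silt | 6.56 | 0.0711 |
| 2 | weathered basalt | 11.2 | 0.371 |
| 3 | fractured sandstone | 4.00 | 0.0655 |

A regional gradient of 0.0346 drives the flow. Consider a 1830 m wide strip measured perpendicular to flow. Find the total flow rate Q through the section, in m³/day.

Flow is parallel to layering, so each bed carries its own Darcy discharge and the transmissivities add.
Σ(K_i·b_i) = 0.0711×6.56 + 0.371×11.2 + 0.0655×4.00 = 4.884 m²/day.
Hydraulic gradient i = 0.0346.
Q = Σ(K_i·b_i) · W · i = 4.884 × 1830 × 0.03460 = 309.2 m³/day.

309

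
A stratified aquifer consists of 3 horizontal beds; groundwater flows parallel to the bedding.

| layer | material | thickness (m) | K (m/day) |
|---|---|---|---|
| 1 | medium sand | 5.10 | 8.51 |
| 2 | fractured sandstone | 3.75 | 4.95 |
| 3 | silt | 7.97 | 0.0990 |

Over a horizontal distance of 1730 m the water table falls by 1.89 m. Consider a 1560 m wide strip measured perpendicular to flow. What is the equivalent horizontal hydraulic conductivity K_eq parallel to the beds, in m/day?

3.73

Flow is parallel to layering, so each bed carries its own Darcy discharge and the transmissivities add.
Σ(K_i·b_i) = 8.51×5.10 + 4.95×3.75 + 0.0990×7.97 = 62.75 m²/day.
Total thickness b = 16.82 m, so K_eq = Σ(K_i·b_i)/b = 3.731 m/day.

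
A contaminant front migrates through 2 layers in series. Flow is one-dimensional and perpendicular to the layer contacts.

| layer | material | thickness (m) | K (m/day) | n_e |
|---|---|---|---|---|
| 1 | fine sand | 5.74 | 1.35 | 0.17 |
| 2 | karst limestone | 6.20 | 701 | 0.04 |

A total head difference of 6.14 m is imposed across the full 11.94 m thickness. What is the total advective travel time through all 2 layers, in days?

With flow normal to the layers, continuity requires the same specific discharge q through every layer.
Σ(b_i/K_i) = 5.74/1.35 + 6.20/701 = 4.261 d.
q = Δh / Σ(b_i/K_i) = 6.14 / 4.261 = 1.441 m/day.
In each layer the seepage velocity is v_i = q/n_i, so the layer transit time is t_i = b_i·n_i / q:
  layer 1 (fine sand): t_1 = 5.74 × 0.17 / 1.441 = 0.6771 d
  layer 2 (karst limestone): t_2 = 6.20 × 0.04 / 1.441 = 0.1721 d
Total t = Σ t_i = 0.8492 days.

0.849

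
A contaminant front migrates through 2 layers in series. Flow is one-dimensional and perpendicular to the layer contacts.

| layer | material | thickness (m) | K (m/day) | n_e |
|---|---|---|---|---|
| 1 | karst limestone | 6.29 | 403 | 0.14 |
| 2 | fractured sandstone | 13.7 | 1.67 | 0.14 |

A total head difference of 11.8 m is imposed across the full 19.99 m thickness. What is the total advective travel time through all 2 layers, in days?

With flow normal to the layers, continuity requires the same specific discharge q through every layer.
Σ(b_i/K_i) = 6.29/403 + 13.7/1.67 = 8.219 d.
q = Δh / Σ(b_i/K_i) = 11.8 / 8.219 = 1.436 m/day.
In each layer the seepage velocity is v_i = q/n_i, so the layer transit time is t_i = b_i·n_i / q:
  layer 1 (karst limestone): t_1 = 6.29 × 0.14 / 1.436 = 0.6134 d
  layer 2 (fractured sandstone): t_2 = 13.7 × 0.14 / 1.436 = 1.336 d
Total t = Σ t_i = 1.949 days.

1.95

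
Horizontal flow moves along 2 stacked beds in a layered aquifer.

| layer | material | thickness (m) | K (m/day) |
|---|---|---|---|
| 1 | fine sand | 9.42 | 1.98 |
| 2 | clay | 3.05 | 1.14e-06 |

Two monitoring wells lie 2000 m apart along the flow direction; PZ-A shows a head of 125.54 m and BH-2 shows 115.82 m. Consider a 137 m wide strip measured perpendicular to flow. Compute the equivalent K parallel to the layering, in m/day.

Flow is parallel to layering, so each bed carries its own Darcy discharge and the transmissivities add.
Σ(K_i·b_i) = 1.98×9.42 + 1.14e-06×3.05 = 18.65 m²/day.
Total thickness b = 12.47 m, so K_eq = Σ(K_i·b_i)/b = 1.496 m/day.

1.50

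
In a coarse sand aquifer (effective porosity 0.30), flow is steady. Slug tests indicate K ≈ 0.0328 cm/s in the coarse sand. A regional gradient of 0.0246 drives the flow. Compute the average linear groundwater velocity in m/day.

2.32

Convert K: 0.0328 cm/s × 864 = 28.34 m/day.
Hydraulic gradient i = 0.0246.
Darcy flux q = K · i = 28.34 × 0.02460 = 0.6971 m/day.
Seepage velocity v = q / n_e = 0.6971 / 0.30 = 2.324 m/day.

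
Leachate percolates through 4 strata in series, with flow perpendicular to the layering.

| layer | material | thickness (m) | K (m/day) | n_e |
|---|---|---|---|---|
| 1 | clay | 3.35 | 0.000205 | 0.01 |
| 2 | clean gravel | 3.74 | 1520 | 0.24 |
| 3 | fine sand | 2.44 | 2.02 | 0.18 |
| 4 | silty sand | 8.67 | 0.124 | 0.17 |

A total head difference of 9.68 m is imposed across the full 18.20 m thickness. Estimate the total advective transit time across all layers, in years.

With flow normal to the layers, continuity requires the same specific discharge q through every layer.
Σ(b_i/K_i) = 3.35/0.000205 + 3.74/1520 + 2.44/2.02 + 8.67/0.124 = 16413 d.
q = Δh / Σ(b_i/K_i) = 9.68 / 16413 = 0.0005898 m/day.
In each layer the seepage velocity is v_i = q/n_i, so the layer transit time is t_i = b_i·n_i / q:
  layer 1 (clay): t_1 = 3.35 × 0.01 / 0.0005898 = 56.80 d
  layer 2 (clean gravel): t_2 = 3.74 × 0.24 / 0.0005898 = 1522 d
  layer 3 (fine sand): t_3 = 2.44 × 0.18 / 0.0005898 = 744.7 d
  layer 4 (silty sand): t_4 = 8.67 × 0.17 / 0.0005898 = 2499 d
Total t = Σ t_i = 4822 days = 13.20 years.

13.2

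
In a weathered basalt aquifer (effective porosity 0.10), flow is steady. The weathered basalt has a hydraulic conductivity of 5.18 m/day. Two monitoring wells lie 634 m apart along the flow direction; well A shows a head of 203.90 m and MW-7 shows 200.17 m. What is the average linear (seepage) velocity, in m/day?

0.305

Hydraulic gradient i = (203.90 − 200.17) / 634 = 3.73 / 634 = 0.005883.
Darcy flux q = K · i = 5.180 × 0.005883 = 0.03048 m/day.
Seepage velocity v = q / n_e = 0.03048 / 0.10 = 0.3048 m/day.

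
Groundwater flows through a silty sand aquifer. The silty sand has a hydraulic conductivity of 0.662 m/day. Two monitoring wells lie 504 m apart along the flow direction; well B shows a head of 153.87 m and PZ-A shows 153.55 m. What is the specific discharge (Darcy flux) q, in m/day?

Hydraulic gradient i = (153.87 − 153.55) / 504 = 0.32 / 504 = 0.0006349.
Specific discharge q = K · i = 0.6620 × 0.0006349 = 0.0004203 m/day.

0.000420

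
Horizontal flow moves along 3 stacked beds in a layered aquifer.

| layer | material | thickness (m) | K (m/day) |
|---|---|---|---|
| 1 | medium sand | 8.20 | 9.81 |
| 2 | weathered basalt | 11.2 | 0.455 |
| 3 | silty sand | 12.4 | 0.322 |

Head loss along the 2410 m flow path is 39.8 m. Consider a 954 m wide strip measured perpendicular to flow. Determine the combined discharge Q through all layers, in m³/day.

Flow is parallel to layering, so each bed carries its own Darcy discharge and the transmissivities add.
Σ(K_i·b_i) = 9.81×8.20 + 0.455×11.2 + 0.322×12.4 = 89.53 m²/day.
Hydraulic gradient i = Δh / L = 39.8 / 2410 = 0.01651.
Q = Σ(K_i·b_i) · W · i = 89.53 × 954 × 0.01651 = 1411 m³/day.

1410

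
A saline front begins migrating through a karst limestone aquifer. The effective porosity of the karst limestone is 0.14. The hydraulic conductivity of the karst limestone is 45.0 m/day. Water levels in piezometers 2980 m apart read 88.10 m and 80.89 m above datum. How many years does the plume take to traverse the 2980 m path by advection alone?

Hydraulic gradient i = (88.10 − 80.89) / 2980 = 7.21 / 2980 = 0.002419.
Darcy flux q = K · i = 45.00 × 0.002419 = 0.1089 m/day.
Seepage velocity v = q / n_e = 0.1089 / 0.14 = 0.7777 m/day.
Travel time t = L / v = 2980 / 0.7777 = 3832 days = 10.49 years.

10.5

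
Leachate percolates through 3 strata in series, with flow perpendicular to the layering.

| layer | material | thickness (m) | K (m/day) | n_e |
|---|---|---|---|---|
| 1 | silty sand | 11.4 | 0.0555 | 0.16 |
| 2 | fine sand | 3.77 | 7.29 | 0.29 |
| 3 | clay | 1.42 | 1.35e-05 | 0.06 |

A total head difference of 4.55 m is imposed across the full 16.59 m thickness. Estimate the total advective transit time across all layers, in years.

190

With flow normal to the layers, continuity requires the same specific discharge q through every layer.
Σ(b_i/K_i) = 11.4/0.0555 + 3.77/7.29 + 1.42/1.35e-05 = 1.054e+05 d.
q = Δh / Σ(b_i/K_i) = 4.55 / 1.054e+05 = 4.317e-05 m/day.
In each layer the seepage velocity is v_i = q/n_i, so the layer transit time is t_i = b_i·n_i / q:
  layer 1 (silty sand): t_1 = 11.4 × 0.16 / 4.317e-05 = 42249 d
  layer 2 (fine sand): t_2 = 3.77 × 0.29 / 4.317e-05 = 25324 d
  layer 3 (clay): t_3 = 1.42 × 0.06 / 4.317e-05 = 1973 d
Total t = Σ t_i = 69547 days = 190.4 years.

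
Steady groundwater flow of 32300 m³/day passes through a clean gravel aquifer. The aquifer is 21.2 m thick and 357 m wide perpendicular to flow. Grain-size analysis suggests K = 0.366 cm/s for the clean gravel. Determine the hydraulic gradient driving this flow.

Convert K: 0.366 cm/s × 864 = 316.2 m/day.
Cross-sectional area A = 357 × 21.2 = 7568 m².
From Q = K·A·i, i = Q / (K·A) = 32300 / (316.2 × 7568) = 0.01350.

0.0135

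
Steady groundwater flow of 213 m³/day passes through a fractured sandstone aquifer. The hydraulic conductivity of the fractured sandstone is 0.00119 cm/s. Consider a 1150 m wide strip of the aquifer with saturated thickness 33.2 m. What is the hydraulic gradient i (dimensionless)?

Convert K: 0.00119 cm/s × 864 = 1.028 m/day.
Cross-sectional area A = 1150 × 33.2 = 38180 m².
From Q = K·A·i, i = Q / (K·A) = 213 / (1.028 × 38180) = 0.005426.

0.00543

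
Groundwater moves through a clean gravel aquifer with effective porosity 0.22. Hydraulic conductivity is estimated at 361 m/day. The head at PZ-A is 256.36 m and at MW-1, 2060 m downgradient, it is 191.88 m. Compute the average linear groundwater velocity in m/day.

Hydraulic gradient i = (256.36 − 191.88) / 2060 = 64.48 / 2060 = 0.03130.
Darcy flux q = K · i = 361.0 × 0.03130 = 11.30 m/day.
Seepage velocity v = q / n_e = 11.30 / 0.22 = 51.36 m/day.

51.4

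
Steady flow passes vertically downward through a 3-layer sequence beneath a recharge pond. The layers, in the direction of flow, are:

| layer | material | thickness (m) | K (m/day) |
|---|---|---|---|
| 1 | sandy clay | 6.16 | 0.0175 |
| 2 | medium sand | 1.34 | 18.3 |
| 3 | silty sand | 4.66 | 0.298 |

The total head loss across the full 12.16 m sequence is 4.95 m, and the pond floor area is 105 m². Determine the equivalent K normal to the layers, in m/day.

Flow is perpendicular to layering, so the layers act in series and the equivalent K is the thickness-weighted harmonic mean.
Total thickness L = 6.16 + 1.34 + 4.66 = 12.16 m.
Σ(b_i/K_i) = 6.16/0.0175 + 1.34/18.3 + 4.66/0.298 = 367.7 d.
K_eq = L / Σ(b_i/K_i) = 12.16 / 367.7 = 0.03307 m/day.

0.0331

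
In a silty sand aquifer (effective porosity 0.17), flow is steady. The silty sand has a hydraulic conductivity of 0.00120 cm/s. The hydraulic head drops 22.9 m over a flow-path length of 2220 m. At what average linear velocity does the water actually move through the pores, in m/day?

0.0629

Convert K: 0.00120 cm/s × 864 = 1.037 m/day.
Hydraulic gradient i = Δh / L = 22.9 / 2220 = 0.01032.
Darcy flux q = K · i = 1.037 × 0.01032 = 0.01069 m/day.
Seepage velocity v = q / n_e = 0.01069 / 0.17 = 0.06291 m/day.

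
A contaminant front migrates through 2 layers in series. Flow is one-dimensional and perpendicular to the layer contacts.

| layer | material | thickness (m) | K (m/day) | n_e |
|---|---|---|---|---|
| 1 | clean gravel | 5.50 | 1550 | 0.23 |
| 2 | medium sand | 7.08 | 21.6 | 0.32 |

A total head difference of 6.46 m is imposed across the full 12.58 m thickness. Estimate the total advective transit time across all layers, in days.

0.181

With flow normal to the layers, continuity requires the same specific discharge q through every layer.
Σ(b_i/K_i) = 5.50/1550 + 7.08/21.6 = 0.3313 d.
q = Δh / Σ(b_i/K_i) = 6.46 / 0.3313 = 19.50 m/day.
In each layer the seepage velocity is v_i = q/n_i, so the layer transit time is t_i = b_i·n_i / q:
  layer 1 (clean gravel): t_1 = 5.50 × 0.23 / 19.50 = 0.06488 d
  layer 2 (medium sand): t_2 = 7.08 × 0.32 / 19.50 = 0.1162 d
Total t = Σ t_i = 0.1811 days.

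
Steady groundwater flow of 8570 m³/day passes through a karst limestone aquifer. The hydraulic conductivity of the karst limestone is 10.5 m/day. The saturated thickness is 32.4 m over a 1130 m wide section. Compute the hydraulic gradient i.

0.0223

Cross-sectional area A = 1130 × 32.4 = 36612 m².
From Q = K·A·i, i = Q / (K·A) = 8570 / (10.50 × 36612) = 0.02229.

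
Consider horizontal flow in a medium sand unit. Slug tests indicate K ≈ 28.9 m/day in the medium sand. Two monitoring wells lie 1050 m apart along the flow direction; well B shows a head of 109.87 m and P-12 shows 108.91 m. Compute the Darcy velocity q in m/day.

0.0264

Hydraulic gradient i = (109.87 − 108.91) / 1050 = 0.96 / 1050 = 0.0009143.
Specific discharge q = K · i = 28.90 × 0.0009143 = 0.02642 m/day.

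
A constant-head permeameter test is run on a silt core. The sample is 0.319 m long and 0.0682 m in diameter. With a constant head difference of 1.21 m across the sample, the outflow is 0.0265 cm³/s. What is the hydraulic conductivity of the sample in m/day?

Cross-sectional area A = π·(d/2)² = π × (0.0682/2)² = 0.003653 m².
Convert discharge: 0.0265 cm³/s = 2.650e-08 m³/s.
Darcy's law rearranged: K = Q·L / (A·Δh) = 2.650e-08 × 0.319 / (0.003653 × 1.21) = 1.912e-06 m/s = 0.1652 m/day.

0.165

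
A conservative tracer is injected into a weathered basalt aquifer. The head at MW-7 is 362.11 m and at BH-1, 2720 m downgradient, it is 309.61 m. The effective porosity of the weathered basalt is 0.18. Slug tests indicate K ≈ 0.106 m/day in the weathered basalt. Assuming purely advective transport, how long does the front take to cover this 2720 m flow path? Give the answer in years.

655

Hydraulic gradient i = (362.11 − 309.61) / 2720 = 52.5 / 2720 = 0.01930.
Darcy flux q = K · i = 0.1060 × 0.01930 = 0.002046 m/day.
Seepage velocity v = q / n_e = 0.002046 / 0.18 = 0.01137 m/day.
Travel time t = L / v = 2720 / 0.01137 = 2.393e+05 days = 655.2 years.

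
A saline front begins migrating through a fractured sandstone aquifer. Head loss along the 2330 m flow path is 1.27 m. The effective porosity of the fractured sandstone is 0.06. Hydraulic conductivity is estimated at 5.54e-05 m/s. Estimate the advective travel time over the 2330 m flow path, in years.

147

Convert K: 5.54e-05 m/s × 86400 = 4.787 m/day.
Hydraulic gradient i = Δh / L = 1.27 / 2330 = 0.0005451.
Darcy flux q = K · i = 4.787 × 0.0005451 = 0.002609 m/day.
Seepage velocity v = q / n_e = 0.002609 / 0.06 = 0.04348 m/day.
Travel time t = L / v = 2330 / 0.04348 = 53584 days = 146.7 years.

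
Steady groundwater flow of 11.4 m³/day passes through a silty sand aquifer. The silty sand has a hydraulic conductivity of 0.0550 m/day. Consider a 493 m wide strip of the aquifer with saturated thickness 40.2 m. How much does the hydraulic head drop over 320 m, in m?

3.35

Cross-sectional area A = 493 × 40.2 = 19819 m².
From Q = K·A·i, i = Q / (K·A) = 11.4 / (0.05500 × 19819) = 0.01046.
Head loss Δh = i · L = 0.01046 × 320 = 3.347 m.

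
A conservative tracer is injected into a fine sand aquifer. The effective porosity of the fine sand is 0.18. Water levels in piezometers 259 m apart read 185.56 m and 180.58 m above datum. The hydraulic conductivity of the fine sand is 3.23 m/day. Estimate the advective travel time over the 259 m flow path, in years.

Hydraulic gradient i = (185.56 − 180.58) / 259 = 4.98 / 259 = 0.01923.
Darcy flux q = K · i = 3.230 × 0.01923 = 0.06211 m/day.
Seepage velocity v = q / n_e = 0.06211 / 0.18 = 0.3450 m/day.
Travel time t = L / v = 259 / 0.3450 = 750.7 days = 2.055 years.

2.06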